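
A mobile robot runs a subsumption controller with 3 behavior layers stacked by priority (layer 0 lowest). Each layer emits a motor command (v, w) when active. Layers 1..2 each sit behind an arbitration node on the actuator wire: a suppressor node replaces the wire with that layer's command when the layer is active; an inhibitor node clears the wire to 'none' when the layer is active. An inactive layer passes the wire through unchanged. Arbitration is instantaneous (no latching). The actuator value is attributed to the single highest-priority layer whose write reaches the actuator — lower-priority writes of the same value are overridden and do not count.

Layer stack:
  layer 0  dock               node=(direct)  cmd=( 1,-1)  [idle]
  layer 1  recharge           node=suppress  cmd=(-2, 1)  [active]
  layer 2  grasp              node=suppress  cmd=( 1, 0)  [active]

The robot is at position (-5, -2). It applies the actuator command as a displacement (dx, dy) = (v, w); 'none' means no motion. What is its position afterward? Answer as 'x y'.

-4 -2

L0 dock: idle → wire = none
L1 recharge: active, suppressor → wire = (-2, 1)
L2 grasp: active, suppressor → wire = (1, 0)
actuator = (1, 0)
position: (-5, -2) + (1, 0) = (-4, -2)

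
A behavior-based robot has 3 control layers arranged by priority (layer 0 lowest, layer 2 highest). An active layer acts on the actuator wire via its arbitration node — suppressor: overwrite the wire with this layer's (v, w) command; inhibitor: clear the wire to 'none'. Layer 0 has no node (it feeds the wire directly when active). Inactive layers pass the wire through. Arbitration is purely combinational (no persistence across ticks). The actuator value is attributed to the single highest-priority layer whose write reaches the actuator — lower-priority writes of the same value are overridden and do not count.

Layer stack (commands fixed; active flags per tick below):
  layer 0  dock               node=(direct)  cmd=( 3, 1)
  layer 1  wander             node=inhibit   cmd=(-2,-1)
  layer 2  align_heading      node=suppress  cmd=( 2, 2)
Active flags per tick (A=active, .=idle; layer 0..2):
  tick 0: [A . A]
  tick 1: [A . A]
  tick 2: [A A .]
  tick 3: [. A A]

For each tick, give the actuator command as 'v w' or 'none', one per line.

tick 0:
  layer 0 (dock) active — direct: (3, 1)
  layer 1 (wander) idle — unchanged: (3, 1)
  layer 2 (align_heading) active — suppresses: (2, 2)
  → actuator (2, 2)
tick 1:
  layer 0 (dock) active — direct: (3, 1)
  layer 1 (wander) idle — unchanged: (3, 1)
  layer 2 (align_heading) active — suppresses: (2, 2)
  → actuator (2, 2)
tick 2:
  layer 0 (dock) active — direct: (3, 1)
  layer 1 (wander) active — inhibits: none
  layer 2 (align_heading) idle — unchanged: none
  → actuator none
tick 3:
  layer 0 (dock) idle — none
  layer 1 (wander) active — inhibits: none
  layer 2 (align_heading) active — suppresses: (2, 2)
  → actuator (2, 2)

2 2
2 2
none
2 2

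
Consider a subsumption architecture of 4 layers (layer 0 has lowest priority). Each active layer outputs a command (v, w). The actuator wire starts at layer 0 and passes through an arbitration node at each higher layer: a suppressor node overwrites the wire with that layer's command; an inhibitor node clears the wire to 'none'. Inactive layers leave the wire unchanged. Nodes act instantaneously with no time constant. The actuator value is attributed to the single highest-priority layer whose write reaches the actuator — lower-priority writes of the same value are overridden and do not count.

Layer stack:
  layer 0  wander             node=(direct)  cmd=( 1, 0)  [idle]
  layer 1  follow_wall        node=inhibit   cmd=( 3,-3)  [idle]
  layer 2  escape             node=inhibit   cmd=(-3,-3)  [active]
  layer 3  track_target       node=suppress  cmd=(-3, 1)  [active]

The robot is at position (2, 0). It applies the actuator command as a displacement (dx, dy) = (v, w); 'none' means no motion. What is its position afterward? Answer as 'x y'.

[0] wander off; wire := none
[1] follow_wall off; pass none
[2] escape on (inhibit); wire := none
[3] track_target on (suppress); wire := (-3, 1)
output (-3, 1)
position: (2, 0) + (-3, 1) = (-1, 1)

-1 1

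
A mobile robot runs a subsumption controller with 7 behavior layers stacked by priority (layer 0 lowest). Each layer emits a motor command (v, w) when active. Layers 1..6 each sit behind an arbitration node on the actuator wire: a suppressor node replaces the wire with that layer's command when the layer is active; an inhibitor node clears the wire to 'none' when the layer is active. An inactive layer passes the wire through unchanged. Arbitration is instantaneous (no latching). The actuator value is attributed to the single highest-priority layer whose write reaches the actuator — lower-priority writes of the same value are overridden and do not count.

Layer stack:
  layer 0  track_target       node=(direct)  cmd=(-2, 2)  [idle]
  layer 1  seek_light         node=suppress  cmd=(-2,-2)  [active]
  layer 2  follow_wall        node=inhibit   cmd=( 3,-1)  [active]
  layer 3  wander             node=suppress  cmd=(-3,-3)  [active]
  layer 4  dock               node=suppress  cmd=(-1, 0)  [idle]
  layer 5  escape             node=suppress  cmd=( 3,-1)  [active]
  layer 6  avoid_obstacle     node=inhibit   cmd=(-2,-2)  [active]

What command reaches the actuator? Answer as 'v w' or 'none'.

[0] track_target off; wire := none
[1] seek_light on (suppress); wire := (-2, -2)
[2] follow_wall on (inhibit); wire := none
[3] wander on (suppress); wire := (-3, -3)
[4] dock off; pass (-3, -3)
[5] escape on (suppress); wire := (3, -1)
[6] avoid_obstacle on (inhibit); wire := none
output none

none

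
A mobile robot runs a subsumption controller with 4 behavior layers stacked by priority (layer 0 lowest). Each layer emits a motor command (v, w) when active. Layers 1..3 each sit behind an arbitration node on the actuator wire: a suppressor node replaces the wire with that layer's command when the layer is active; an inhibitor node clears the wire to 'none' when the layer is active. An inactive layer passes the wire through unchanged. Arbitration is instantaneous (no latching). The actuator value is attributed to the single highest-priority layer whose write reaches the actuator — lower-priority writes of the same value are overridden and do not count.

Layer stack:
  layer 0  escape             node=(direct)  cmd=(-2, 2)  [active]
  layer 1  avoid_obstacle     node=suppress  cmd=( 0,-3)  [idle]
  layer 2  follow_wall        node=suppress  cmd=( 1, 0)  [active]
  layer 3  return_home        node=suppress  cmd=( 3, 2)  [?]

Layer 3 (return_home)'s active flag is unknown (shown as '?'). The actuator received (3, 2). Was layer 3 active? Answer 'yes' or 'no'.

If layer 3 is active=yes:
  actuator would be (3, 2)
If layer 3 is active=no:
  actuator would be (1, 0)
Observed (3, 2), so layer 3 was active.

yes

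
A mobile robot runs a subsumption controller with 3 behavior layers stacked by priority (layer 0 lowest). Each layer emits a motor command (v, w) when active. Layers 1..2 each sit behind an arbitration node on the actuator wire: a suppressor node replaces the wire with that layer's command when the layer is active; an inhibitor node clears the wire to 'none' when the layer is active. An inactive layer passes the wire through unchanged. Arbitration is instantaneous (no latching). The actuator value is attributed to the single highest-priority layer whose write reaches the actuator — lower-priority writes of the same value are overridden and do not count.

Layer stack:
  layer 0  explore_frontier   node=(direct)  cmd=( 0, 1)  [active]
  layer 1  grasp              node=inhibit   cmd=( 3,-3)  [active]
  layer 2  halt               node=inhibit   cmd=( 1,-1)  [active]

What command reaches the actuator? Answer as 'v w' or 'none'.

L0 explore_frontier: active, feeds wire = (0, 1)
L1 grasp: active, inhibitor → wire = none
L2 halt: active, inhibitor → wire = none
actuator = none

none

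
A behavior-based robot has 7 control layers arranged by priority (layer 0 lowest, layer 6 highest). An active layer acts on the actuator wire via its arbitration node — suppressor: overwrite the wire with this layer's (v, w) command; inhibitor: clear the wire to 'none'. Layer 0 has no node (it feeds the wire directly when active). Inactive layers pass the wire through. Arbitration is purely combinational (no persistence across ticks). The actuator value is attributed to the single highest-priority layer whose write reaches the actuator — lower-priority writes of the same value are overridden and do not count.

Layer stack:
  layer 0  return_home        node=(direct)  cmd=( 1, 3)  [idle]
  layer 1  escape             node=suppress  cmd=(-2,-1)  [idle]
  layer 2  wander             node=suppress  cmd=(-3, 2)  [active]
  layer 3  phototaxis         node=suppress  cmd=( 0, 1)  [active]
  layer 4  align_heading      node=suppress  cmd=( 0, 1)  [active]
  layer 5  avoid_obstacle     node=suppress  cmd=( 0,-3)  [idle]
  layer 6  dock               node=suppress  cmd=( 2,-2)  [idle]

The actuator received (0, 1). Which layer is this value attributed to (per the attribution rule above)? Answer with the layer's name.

align_heading

layer 0 (return_home) idle — none
layer 1 (escape) idle — unchanged: none
layer 2 (wander) active — suppresses: (-3, 2)
layer 3 (phototaxis) active — suppresses: (0, 1)
layer 4 (align_heading) active — suppresses: (0, 1)
layer 5 (avoid_obstacle) idle — unchanged: (0, 1)
layer 6 (dock) idle — unchanged: (0, 1)
→ actuator (0, 1)
last writer: layer 4 = align_heading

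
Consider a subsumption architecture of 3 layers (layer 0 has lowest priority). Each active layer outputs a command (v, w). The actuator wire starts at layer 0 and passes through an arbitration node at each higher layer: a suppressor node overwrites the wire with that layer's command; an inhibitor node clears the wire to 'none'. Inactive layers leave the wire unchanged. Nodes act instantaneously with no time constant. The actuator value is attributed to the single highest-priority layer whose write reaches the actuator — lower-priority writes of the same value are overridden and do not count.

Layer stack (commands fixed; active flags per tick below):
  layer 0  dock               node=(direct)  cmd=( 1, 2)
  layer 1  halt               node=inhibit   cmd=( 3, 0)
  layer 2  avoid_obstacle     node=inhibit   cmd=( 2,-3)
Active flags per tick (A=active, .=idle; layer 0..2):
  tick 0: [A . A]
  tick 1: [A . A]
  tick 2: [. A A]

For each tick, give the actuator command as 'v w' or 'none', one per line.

tick 0:
  layer 0 (dock) active — direct: (1, 2)
  layer 1 (halt) idle — unchanged: (1, 2)
  layer 2 (avoid_obstacle) active — inhibits: none
  → actuator none
tick 1:
  layer 0 (dock) active — direct: (1, 2)
  layer 1 (halt) idle — unchanged: (1, 2)
  layer 2 (avoid_obstacle) active — inhibits: none
  → actuator none
tick 2:
  layer 0 (dock) idle — none
  layer 1 (halt) active — inhibits: none
  layer 2 (avoid_obstacle) active — inhibits: none
  → actuator none

none
none
none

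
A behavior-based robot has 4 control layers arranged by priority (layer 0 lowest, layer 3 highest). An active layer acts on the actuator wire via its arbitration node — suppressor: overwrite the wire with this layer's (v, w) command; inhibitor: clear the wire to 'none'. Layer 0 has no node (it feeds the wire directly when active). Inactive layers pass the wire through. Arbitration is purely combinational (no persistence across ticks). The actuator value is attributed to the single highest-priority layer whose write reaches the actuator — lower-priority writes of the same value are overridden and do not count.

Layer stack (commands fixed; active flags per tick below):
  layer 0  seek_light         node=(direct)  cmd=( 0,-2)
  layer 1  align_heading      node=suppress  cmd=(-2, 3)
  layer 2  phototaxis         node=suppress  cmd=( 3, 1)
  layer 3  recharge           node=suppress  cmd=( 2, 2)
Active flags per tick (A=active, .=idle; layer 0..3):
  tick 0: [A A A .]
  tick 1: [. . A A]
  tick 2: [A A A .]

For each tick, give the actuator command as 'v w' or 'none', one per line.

3 1
2 2
3 1

tick 0:
  L0 seek_light: active, feeds wire = (0, -2)
  L1 align_heading: active, suppressor → wire = (-2, 3)
  L2 phototaxis: active, suppressor → wire = (3, 1)
  L3 recharge: idle → wire stays (3, 1)
  actuator = (3, 1)
tick 1:
  L0 seek_light: idle → wire = none
  L1 align_heading: idle → wire stays none
  L2 phototaxis: active, suppressor → wire = (3, 1)
  L3 recharge: active, suppressor → wire = (2, 2)
  actuator = (2, 2)
tick 2:
  L0 seek_light: active, feeds wire = (0, -2)
  L1 align_heading: active, suppressor → wire = (-2, 3)
  L2 phototaxis: active, suppressor → wire = (3, 1)
  L3 recharge: idle → wire stays (3, 1)
  actuator = (3, 1)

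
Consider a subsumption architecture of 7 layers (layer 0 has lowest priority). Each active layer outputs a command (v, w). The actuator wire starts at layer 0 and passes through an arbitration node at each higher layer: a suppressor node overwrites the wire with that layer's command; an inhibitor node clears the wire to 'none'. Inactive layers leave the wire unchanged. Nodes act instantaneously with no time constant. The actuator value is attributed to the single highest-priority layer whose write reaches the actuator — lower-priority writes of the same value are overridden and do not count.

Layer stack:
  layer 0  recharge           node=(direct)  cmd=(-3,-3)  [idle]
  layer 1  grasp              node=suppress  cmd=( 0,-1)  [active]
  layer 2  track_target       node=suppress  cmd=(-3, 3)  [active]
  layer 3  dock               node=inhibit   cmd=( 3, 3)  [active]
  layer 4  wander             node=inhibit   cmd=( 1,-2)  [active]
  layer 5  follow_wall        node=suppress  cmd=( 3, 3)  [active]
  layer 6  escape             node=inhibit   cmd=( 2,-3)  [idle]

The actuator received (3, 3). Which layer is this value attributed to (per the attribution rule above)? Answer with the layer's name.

L0 recharge: idle → wire = none
L1 grasp: active, suppressor → wire = (0, -1)
L2 track_target: active, suppressor → wire = (-3, 3)
L3 dock: active, inhibitor → wire = none
L4 wander: active, inhibitor → wire = none
L5 follow_wall: active, suppressor → wire = (3, 3)
L6 escape: idle → wire stays (3, 3)
actuator = (3, 3)
last writer: layer 5 = follow_wall

follow_wall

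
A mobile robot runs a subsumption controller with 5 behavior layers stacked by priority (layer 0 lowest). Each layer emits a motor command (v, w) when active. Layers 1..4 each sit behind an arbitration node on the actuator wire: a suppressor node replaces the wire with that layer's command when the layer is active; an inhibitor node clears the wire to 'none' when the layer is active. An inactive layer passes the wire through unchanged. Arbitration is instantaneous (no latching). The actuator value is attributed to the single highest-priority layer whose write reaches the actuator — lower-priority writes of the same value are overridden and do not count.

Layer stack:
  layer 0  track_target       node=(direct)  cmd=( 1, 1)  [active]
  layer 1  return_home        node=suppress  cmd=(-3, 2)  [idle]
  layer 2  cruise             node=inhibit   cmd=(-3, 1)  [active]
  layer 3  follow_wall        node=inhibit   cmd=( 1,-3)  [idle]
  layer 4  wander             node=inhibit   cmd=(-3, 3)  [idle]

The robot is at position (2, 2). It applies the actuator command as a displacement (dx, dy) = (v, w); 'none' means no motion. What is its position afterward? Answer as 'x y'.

L0 track_target: active, feeds wire = (1, 1)
L1 return_home: idle → wire stays (1, 1)
L2 cruise: active, inhibitor → wire = none
L3 follow_wall: idle → wire stays none
L4 wander: idle → wire stays none
actuator = none
position: (2, 2) + none = (2, 2)

2 2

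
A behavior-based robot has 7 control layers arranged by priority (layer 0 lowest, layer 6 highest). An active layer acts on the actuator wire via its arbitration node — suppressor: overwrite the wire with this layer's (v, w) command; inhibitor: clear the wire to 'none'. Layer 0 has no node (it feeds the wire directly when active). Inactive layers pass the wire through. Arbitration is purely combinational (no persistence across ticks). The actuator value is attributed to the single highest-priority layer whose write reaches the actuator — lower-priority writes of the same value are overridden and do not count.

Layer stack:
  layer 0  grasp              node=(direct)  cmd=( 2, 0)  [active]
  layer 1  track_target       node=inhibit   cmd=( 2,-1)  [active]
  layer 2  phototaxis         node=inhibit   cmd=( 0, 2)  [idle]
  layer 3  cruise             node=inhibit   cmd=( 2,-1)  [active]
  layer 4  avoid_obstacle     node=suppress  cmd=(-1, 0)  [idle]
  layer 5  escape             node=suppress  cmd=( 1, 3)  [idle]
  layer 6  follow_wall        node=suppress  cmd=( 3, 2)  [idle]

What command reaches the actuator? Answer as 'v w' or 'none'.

none

L0 grasp: active, feeds wire = (2, 0)
L1 track_target: active, inhibitor → wire = none
L2 phototaxis: idle → wire stays none
L3 cruise: active, inhibitor → wire = none
L4 avoid_obstacle: idle → wire stays none
L5 escape: idle → wire stays none
L6 follow_wall: idle → wire stays none
actuator = none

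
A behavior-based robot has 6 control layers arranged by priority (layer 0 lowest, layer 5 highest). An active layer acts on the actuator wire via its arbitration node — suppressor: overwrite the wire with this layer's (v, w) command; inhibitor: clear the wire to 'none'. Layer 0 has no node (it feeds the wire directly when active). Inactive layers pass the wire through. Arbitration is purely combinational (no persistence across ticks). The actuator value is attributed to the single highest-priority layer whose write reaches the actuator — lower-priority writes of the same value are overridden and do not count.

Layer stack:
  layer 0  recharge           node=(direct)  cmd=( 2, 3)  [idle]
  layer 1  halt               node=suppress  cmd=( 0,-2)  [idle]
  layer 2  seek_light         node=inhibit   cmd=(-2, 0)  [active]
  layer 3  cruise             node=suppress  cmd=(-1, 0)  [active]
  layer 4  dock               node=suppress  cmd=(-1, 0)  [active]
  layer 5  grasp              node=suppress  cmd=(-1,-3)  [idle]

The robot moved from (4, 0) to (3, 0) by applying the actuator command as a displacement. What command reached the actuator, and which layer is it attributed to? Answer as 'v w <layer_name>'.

displacement = (3, 0) − (4, 0) = (-1, 0)
[0] recharge off; wire := none
[1] halt off; pass none
[2] seek_light on (inhibit); wire := none
[3] cruise on (suppress); wire := (-1, 0)
[4] dock on (suppress); wire := (-1, 0)
[5] grasp off; pass (-1, 0)
output (-1, 0) — from layer 4 (dock)

-1 0 dock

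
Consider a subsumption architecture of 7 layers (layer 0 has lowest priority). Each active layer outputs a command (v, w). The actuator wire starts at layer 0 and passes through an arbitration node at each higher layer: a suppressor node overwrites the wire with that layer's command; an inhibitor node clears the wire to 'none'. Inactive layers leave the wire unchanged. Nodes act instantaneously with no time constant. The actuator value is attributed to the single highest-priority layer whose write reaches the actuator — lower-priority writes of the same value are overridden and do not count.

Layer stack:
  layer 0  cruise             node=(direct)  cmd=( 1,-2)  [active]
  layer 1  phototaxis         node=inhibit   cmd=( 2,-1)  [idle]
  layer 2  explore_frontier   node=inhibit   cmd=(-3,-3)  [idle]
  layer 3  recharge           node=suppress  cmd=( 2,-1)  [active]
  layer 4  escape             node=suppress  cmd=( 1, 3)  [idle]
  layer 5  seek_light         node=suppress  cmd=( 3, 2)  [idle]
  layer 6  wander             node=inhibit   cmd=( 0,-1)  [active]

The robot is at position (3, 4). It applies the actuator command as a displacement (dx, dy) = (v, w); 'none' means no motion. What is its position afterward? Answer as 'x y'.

[0] cruise on; wire := (1, -2)
[1] phototaxis off; pass (1, -2)
[2] explore_frontier off; pass (1, -2)
[3] recharge on (suppress); wire := (2, -1)
[4] escape off; pass (2, -1)
[5] seek_light off; pass (2, -1)
[6] wander on (inhibit); wire := none
output none
position: (3, 4) + none = (3, 4)

3 4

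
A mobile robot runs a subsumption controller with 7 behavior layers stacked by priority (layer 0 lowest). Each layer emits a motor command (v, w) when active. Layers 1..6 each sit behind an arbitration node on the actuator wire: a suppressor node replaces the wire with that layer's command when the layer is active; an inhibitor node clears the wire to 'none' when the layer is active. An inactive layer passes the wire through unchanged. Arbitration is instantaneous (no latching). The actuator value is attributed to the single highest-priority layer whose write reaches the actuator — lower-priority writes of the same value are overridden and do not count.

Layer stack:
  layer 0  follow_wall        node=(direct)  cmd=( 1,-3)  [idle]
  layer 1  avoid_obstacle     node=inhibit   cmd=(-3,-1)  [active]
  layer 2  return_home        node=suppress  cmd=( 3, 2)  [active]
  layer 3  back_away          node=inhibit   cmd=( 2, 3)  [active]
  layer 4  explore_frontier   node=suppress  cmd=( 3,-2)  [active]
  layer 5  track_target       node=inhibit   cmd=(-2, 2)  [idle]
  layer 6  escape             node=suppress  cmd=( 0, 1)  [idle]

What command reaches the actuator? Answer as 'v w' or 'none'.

layer 0 (follow_wall) idle — none
layer 1 (avoid_obstacle) active — inhibits: none
layer 2 (return_home) active — suppresses: (3, 2)
layer 3 (back_away) active — inhibits: none
layer 4 (explore_frontier) active — suppresses: (3, -2)
layer 5 (track_target) idle — unchanged: (3, -2)
layer 6 (escape) idle — unchanged: (3, -2)
→ actuator (3, -2)

3 -2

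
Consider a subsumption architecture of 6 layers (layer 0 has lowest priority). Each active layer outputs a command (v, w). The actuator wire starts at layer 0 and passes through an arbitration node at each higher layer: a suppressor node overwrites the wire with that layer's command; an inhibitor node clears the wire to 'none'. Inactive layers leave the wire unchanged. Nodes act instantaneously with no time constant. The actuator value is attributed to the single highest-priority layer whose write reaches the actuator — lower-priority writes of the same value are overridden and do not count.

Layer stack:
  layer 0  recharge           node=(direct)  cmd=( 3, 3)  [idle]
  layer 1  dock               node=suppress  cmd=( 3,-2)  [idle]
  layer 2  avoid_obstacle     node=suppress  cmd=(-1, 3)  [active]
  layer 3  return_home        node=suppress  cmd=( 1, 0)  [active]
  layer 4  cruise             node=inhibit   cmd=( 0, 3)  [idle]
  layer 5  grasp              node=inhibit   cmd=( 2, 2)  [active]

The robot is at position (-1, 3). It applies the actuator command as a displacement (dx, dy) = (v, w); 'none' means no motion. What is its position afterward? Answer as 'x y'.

[0] recharge off; wire := none
[1] dock off; pass none
[2] avoid_obstacle on (suppress); wire := (-1, 3)
[3] return_home on (suppress); wire := (1, 0)
[4] cruise off; pass (1, 0)
[5] grasp on (inhibit); wire := none
output none
position: (-1, 3) + none = (-1, 3)

-1 3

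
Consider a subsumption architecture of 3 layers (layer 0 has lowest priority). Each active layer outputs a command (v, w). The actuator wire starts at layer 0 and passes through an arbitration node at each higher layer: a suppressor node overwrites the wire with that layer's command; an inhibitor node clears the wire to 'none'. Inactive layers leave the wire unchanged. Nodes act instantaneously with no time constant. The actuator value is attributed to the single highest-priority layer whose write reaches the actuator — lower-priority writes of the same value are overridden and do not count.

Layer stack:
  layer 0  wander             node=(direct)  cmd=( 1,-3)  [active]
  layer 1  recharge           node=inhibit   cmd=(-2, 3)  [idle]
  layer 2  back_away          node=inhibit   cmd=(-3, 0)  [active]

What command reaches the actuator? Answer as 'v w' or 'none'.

L0 wander: active, feeds wire = (1, -3)
L1 recharge: idle → wire stays (1, -3)
L2 back_away: active, inhibitor → wire = none
actuator = none

none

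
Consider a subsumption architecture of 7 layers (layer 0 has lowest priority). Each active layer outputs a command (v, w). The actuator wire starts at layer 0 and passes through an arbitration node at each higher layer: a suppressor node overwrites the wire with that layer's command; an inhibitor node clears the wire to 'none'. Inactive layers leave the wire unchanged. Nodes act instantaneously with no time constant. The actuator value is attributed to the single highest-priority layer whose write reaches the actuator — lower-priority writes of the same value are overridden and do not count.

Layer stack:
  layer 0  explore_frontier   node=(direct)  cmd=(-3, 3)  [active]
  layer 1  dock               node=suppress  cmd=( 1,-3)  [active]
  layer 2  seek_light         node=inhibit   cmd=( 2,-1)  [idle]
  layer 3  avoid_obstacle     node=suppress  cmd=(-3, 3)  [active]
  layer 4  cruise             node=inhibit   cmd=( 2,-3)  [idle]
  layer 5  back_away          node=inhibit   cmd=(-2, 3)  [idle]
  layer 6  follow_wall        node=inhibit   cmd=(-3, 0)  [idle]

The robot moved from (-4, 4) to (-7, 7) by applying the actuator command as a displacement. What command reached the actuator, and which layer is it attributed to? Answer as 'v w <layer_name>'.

-3 3 avoid_obstacle

displacement = (-7, 7) − (-4, 4) = (-3, 3)
layer 0 (explore_frontier) active — direct: (-3, 3)
layer 1 (dock) active — suppresses: (1, -3)
layer 2 (seek_light) idle — unchanged: (1, -3)
layer 3 (avoid_obstacle) active — suppresses: (-3, 3)
layer 4 (cruise) idle — unchanged: (-3, 3)
layer 5 (back_away) idle — unchanged: (-3, 3)
layer 6 (follow_wall) idle — unchanged: (-3, 3)
→ actuator (-3, 3) — from layer 3 (avoid_obstacle)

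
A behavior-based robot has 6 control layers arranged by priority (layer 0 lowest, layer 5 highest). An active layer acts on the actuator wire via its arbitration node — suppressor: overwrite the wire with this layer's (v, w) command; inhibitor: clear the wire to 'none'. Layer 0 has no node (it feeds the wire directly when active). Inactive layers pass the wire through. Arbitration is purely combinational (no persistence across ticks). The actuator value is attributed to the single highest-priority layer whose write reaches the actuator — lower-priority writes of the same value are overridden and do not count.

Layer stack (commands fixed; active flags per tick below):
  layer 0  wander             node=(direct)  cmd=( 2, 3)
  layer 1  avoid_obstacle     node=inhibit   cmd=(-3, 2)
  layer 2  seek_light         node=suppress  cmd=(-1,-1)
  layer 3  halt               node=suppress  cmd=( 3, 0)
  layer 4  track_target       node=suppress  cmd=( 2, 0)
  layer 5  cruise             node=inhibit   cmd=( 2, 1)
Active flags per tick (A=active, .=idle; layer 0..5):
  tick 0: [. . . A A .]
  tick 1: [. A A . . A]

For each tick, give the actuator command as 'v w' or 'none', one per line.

tick 0:
  [0] wander off; wire := none
  [1] avoid_obstacle off; pass none
  [2] seek_light off; pass none
  [3] halt on (suppress); wire := (3, 0)
  [4] track_target on (suppress); wire := (2, 0)
  [5] cruise off; pass (2, 0)
  output (2, 0)
tick 1:
  [0] wander off; wire := none
  [1] avoid_obstacle on (inhibit); wire := none
  [2] seek_light on (suppress); wire := (-1, -1)
  [3] halt off; pass (-1, -1)
  [4] track_target off; pass (-1, -1)
  [5] cruise on (inhibit); wire := none
  output none

2 0
none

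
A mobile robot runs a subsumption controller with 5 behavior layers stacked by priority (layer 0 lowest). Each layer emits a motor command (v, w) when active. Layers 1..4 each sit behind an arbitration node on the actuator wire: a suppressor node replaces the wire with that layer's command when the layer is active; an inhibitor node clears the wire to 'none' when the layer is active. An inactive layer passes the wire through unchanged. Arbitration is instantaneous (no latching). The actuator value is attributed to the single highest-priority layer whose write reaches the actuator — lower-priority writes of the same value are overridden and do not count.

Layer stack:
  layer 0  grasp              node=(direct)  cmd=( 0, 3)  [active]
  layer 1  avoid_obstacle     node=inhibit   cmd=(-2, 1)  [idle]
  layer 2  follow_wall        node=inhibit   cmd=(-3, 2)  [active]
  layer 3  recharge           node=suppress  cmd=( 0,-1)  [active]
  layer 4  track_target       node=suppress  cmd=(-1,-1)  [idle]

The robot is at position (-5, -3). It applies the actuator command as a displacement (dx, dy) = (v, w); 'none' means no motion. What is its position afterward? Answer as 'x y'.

L0 grasp: active, feeds wire = (0, 3)
L1 avoid_obstacle: idle → wire stays (0, 3)
L2 follow_wall: active, inhibitor → wire = none
L3 recharge: active, suppressor → wire = (0, -1)
L4 track_target: idle → wire stays (0, -1)
actuator = (0, -1)
position: (-5, -3) + (0, -1) = (-5, -4)

-5 -4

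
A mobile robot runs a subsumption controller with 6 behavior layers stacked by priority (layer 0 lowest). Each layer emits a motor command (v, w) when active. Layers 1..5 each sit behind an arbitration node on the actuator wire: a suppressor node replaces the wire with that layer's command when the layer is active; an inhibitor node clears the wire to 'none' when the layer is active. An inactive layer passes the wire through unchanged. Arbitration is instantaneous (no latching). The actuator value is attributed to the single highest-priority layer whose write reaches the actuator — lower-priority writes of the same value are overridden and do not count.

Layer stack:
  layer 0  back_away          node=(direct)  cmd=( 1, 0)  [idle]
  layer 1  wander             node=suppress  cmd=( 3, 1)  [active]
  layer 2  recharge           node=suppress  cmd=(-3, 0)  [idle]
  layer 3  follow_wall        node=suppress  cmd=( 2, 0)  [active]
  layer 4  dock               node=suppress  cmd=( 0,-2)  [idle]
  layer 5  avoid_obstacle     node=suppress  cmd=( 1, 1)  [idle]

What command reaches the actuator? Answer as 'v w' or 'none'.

layer 0 (back_away) idle — none
layer 1 (wander) active — suppresses: (3, 1)
layer 2 (recharge) idle — unchanged: (3, 1)
layer 3 (follow_wall) active — suppresses: (2, 0)
layer 4 (dock) idle — unchanged: (2, 0)
layer 5 (avoid_obstacle) idle — unchanged: (2, 0)
→ actuator (2, 0)

2 0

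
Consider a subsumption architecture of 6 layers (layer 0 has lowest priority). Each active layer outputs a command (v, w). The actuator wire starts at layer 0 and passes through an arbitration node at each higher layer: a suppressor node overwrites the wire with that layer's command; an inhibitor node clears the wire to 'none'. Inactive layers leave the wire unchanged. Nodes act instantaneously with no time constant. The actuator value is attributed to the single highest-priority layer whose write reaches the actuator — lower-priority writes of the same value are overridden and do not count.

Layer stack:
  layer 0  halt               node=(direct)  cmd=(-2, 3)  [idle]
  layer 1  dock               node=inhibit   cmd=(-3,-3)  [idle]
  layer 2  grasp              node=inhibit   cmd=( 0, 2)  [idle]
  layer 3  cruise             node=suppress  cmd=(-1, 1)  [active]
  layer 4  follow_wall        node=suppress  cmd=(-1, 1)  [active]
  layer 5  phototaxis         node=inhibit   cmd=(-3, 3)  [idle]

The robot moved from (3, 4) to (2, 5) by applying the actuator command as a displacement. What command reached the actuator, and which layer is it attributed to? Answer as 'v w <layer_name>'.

displacement = (2, 5) − (3, 4) = (-1, 1)
[0] halt off; wire := none
[1] dock off; pass none
[2] grasp off; pass none
[3] cruise on (suppress); wire := (-1, 1)
[4] follow_wall on (suppress); wire := (-1, 1)
[5] phototaxis off; pass (-1, 1)
output (-1, 1) — from layer 4 (follow_wall)

-1 1 follow_wall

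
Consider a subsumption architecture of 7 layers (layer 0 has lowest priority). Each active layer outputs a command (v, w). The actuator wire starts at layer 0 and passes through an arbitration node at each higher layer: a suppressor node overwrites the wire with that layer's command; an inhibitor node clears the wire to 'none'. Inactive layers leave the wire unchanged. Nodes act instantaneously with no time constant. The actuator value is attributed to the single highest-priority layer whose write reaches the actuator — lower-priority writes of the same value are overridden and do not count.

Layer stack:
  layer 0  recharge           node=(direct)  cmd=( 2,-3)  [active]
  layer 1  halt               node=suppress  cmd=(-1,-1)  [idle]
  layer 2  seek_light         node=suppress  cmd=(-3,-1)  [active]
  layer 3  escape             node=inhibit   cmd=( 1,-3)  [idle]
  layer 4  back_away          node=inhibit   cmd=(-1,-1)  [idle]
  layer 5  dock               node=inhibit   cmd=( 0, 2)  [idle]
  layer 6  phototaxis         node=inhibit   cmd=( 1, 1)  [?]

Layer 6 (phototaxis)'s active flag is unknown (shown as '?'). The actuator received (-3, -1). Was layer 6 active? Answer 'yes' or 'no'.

If layer 6 is active=yes:
  actuator would be none
If layer 6 is active=no:
  actuator would be (-3, -1)
Observed (-3, -1), so layer 6 was idle.

no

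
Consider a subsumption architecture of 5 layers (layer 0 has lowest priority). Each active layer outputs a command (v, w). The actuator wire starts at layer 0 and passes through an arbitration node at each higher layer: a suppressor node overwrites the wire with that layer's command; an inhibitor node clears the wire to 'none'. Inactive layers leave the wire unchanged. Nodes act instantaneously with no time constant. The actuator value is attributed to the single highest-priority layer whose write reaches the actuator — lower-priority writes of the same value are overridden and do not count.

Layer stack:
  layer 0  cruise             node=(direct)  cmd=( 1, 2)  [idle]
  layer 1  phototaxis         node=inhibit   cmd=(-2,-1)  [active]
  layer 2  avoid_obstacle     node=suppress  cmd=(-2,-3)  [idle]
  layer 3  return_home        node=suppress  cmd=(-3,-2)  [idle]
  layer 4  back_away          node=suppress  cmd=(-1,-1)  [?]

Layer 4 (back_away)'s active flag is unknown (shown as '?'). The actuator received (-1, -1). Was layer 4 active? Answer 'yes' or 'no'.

yes

If layer 4 is active=yes:
  actuator would be (-1, -1)
If layer 4 is active=no:
  actuator would be none
Observed (-1, -1), so layer 4 was active.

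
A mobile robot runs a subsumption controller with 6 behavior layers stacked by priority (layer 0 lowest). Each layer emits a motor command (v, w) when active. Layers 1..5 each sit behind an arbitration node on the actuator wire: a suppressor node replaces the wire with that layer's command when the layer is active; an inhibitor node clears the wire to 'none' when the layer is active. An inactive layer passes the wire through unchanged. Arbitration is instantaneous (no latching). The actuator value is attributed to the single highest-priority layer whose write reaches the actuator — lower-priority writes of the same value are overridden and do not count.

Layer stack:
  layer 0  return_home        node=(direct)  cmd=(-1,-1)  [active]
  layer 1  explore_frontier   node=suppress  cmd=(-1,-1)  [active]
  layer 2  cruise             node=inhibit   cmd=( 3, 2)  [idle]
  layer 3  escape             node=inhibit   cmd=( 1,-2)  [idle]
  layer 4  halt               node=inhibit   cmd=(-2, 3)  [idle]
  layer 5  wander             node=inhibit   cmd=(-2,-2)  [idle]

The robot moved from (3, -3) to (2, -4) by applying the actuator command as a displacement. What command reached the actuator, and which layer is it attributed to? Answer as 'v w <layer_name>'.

-1 -1 explore_frontier

displacement = (2, -4) − (3, -3) = (-1, -1)
L0 return_home: active, feeds wire = (-1, -1)
L1 explore_frontier: active, suppressor → wire = (-1, -1)
L2 cruise: idle → wire stays (-1, -1)
L3 escape: idle → wire stays (-1, -1)
L4 halt: idle → wire stays (-1, -1)
L5 wander: idle → wire stays (-1, -1)
actuator = (-1, -1) — from layer 1 (explore_frontier)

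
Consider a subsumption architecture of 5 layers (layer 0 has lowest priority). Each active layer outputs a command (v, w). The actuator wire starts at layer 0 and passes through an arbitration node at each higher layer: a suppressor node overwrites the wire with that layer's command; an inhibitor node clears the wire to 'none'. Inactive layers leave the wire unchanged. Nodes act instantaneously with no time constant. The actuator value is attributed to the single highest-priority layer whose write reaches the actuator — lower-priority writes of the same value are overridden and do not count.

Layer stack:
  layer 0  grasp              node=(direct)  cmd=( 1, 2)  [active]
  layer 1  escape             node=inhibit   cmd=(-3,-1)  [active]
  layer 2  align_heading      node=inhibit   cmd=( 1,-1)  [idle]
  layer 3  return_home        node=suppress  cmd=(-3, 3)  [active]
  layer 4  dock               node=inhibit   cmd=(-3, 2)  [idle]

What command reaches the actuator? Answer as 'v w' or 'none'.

L0 grasp: active, feeds wire = (1, 2)
L1 escape: active, inhibitor → wire = none
L2 align_heading: idle → wire stays none
L3 return_home: active, suppressor → wire = (-3, 3)
L4 dock: idle → wire stays (-3, 3)
actuator = (-3, 3)

-3 3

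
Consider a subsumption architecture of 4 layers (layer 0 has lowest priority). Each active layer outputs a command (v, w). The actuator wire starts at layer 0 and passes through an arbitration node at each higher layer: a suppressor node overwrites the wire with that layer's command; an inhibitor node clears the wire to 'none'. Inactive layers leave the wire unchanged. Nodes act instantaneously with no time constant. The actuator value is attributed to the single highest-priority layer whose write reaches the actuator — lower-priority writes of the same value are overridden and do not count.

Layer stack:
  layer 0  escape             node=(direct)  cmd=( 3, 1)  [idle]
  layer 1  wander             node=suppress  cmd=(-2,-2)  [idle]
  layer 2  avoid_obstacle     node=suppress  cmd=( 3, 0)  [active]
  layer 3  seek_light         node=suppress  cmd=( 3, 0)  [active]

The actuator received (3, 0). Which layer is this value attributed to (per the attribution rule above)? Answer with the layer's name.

[0] escape off; wire := none
[1] wander off; pass none
[2] avoid_obstacle on (suppress); wire := (3, 0)
[3] seek_light on (suppress); wire := (3, 0)
output (3, 0)
last writer: layer 3 = seek_light

seek_light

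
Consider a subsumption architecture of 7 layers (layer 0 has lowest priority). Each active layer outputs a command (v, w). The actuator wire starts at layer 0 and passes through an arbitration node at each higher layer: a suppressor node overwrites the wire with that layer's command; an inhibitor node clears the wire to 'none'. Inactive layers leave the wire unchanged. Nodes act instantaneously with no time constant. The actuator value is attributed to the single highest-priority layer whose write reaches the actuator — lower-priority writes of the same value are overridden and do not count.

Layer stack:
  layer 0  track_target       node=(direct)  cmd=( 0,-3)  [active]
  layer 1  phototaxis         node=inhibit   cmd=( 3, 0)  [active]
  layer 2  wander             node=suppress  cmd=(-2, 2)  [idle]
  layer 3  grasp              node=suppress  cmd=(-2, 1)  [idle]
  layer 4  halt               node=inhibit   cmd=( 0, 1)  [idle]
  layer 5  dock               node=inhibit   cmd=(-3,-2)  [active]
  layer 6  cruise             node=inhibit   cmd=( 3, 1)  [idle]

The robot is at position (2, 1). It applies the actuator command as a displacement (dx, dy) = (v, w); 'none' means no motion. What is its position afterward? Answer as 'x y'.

[0] track_target on; wire := (0, -3)
[1] phototaxis on (inhibit); wire := none
[2] wander off; pass none
[3] grasp off; pass none
[4] halt off; pass none
[5] dock on (inhibit); wire := none
[6] cruise off; pass none
output none
position: (2, 1) + none = (2, 1)

2 1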